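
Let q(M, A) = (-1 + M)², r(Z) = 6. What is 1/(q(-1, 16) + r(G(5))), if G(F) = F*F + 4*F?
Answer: ⅒ ≈ 0.10000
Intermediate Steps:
G(F) = F² + 4*F
1/(q(-1, 16) + r(G(5))) = 1/((-1 - 1)² + 6) = 1/((-2)² + 6) = 1/(4 + 6) = 1/10 = ⅒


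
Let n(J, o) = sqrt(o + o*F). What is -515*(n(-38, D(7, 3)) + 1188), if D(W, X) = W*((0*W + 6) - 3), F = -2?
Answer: -611820 - 515*I*sqrt(21) ≈ -6.1182e+5 - 2360.0*I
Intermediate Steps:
D(W, X) = 3*W (D(W, X) = W*((0 + 6) - 3) = W*(6 - 3) = W*3 = 3*W)
n(J, o) = sqrt(-o) (n(J, o) = sqrt(o + o*(-2)) = sqrt(o - 2*o) = sqrt(-o))
-515*(n(-38, D(7, 3)) + 1188) = -515*(sqrt(-3*7) + 1188) = -515*(sqrt(-1*21) + 1188) = -515*(sqrt(-21) + 1188) = -515*(I*sqrt(21) + 1188) = -515*(1188 + I*sqrt(21)) = -611820 - 515*I*sqrt(21)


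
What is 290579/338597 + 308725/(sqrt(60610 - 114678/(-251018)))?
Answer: 290579/338597 + 308725*sqrt(954766771959961)/7607157829 ≈ 1254.9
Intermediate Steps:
290579/338597 + 308725/(sqrt(60610 - 114678/(-251018))) = 290579*(1/338597) + 308725/(sqrt(60610 - 114678*(-1/251018))) = 290579/338597 + 308725/(sqrt(60610 + 57339/125509)) = 290579/338597 + 308725/(sqrt(7607157829/125509)) = 290579/338597 + 308725/((sqrt(954766771959961)/125509)) = 290579/338597 + 308725*(sqrt(954766771959961)/7607157829) = 290579/338597 + 308725*sqrt(954766771959961)/7607157829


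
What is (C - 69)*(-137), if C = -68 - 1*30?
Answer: 22879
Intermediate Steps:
C = -98 (C = -68 - 30 = -98)
(C - 69)*(-137) = (-98 - 69)*(-137) = -167*(-137) = 22879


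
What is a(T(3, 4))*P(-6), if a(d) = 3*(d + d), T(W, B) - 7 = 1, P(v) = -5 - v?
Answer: 48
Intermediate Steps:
T(W, B) = 8 (T(W, B) = 7 + 1 = 8)
a(d) = 6*d (a(d) = 3*(2*d) = 6*d)
a(T(3, 4))*P(-6) = (6*8)*(-5 - 1*(-6)) = 48*(-5 + 6) = 48*1 = 48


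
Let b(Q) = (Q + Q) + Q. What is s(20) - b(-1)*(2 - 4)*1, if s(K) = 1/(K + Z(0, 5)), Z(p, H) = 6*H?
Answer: -299/50 ≈ -5.9800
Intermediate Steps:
b(Q) = 3*Q (b(Q) = 2*Q + Q = 3*Q)
s(K) = 1/(30 + K) (s(K) = 1/(K + 6*5) = 1/(K + 30) = 1/(30 + K))
s(20) - b(-1)*(2 - 4)*1 = 1/(30 + 20) - 3*(-1)*(2 - 4)*1 = 1/50 - (-3)*(-2*1) = 1/50 - (-3)*(-2) = 1/50 - 1*6 = 1/50 - 6 = -299/50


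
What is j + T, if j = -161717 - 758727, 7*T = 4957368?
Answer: -1485740/7 ≈ -2.1225e+5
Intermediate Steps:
T = 4957368/7 (T = (1/7)*4957368 = 4957368/7 ≈ 7.0820e+5)
j = -920444
j + T = -920444 + 4957368/7 = -1485740/7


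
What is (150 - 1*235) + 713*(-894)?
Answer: -637507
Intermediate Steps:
(150 - 1*235) + 713*(-894) = (150 - 235) - 637422 = -85 - 637422 = -637507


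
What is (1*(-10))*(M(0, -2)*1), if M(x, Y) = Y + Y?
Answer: 40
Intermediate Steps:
M(x, Y) = 2*Y
(1*(-10))*(M(0, -2)*1) = (1*(-10))*((2*(-2))*1) = -(-40) = -10*(-4) = 40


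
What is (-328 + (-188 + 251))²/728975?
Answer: 2809/29159 ≈ 0.096334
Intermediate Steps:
(-328 + (-188 + 251))²/728975 = (-328 + 63)²*(1/728975) = (-265)²*(1/728975) = 70225*(1/728975) = 2809/29159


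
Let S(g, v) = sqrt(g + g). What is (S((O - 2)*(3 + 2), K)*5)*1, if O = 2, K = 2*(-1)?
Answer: 0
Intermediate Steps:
K = -2
S(g, v) = sqrt(2)*sqrt(g) (S(g, v) = sqrt(2*g) = sqrt(2)*sqrt(g))
(S((O - 2)*(3 + 2), K)*5)*1 = ((sqrt(2)*sqrt((2 - 2)*(3 + 2)))*5)*1 = ((sqrt(2)*sqrt(0*5))*5)*1 = ((sqrt(2)*sqrt(0))*5)*1 = ((sqrt(2)*0)*5)*1 = (0*5)*1 = 0*1 = 0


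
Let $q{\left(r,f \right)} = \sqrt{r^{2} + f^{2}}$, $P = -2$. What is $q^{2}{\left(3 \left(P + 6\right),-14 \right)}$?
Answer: $340$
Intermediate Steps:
$q{\left(r,f \right)} = \sqrt{f^{2} + r^{2}}$
$q^{2}{\left(3 \left(P + 6\right),-14 \right)} = \left(\sqrt{\left(-14\right)^{2} + \left(3 \left(-2 + 6\right)\right)^{2}}\right)^{2} = \left(\sqrt{196 + \left(3 \cdot 4\right)^{2}}\right)^{2} = \left(\sqrt{196 + 12^{2}}\right)^{2} = \left(\sqrt{196 + 144}\right)^{2} = \left(\sqrt{340}\right)^{2} = \left(2 \sqrt{85}\right)^{2} = 340$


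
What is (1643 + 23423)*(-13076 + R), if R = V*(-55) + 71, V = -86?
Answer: -207421150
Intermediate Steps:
R = 4801 (R = -86*(-55) + 71 = 4730 + 71 = 4801)
(1643 + 23423)*(-13076 + R) = (1643 + 23423)*(-13076 + 4801) = 25066*(-8275) = -207421150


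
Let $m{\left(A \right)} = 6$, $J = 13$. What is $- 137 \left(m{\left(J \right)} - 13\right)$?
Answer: $959$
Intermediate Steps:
$- 137 \left(m{\left(J \right)} - 13\right) = - 137 \left(6 - 13\right) = \left(-137\right) \left(-7\right) = 959$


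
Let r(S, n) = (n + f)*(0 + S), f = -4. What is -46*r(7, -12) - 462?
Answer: 4690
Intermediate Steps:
r(S, n) = S*(-4 + n) (r(S, n) = (n - 4)*(0 + S) = (-4 + n)*S = S*(-4 + n))
-46*r(7, -12) - 462 = -322*(-4 - 12) - 462 = -322*(-16) - 462 = -46*(-112) - 462 = 5152 - 462 = 4690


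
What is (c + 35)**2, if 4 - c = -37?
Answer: 5776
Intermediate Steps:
c = 41 (c = 4 - 1*(-37) = 4 + 37 = 41)
(c + 35)**2 = (41 + 35)**2 = 76**2 = 5776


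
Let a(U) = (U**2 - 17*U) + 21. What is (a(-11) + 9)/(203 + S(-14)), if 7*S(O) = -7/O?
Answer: 4732/2843 ≈ 1.6644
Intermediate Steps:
S(O) = -1/O (S(O) = (-7/O)/7 = -1/O)
a(U) = 21 + U**2 - 17*U
(a(-11) + 9)/(203 + S(-14)) = ((21 + (-11)**2 - 17*(-11)) + 9)/(203 - 1/(-14)) = ((21 + 121 + 187) + 9)/(203 - 1*(-1/14)) = (329 + 9)/(203 + 1/14) = 338/(2843/14) = (14/2843)*338 = 4732/2843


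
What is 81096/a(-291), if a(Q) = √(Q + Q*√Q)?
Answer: 81096/√(-291 - 291*I*√291) ≈ 789.04 + 836.65*I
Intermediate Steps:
a(Q) = √(Q + Q^(3/2))
81096/a(-291) = 81096/(√(-291 + (-291)^(3/2))) = 81096/(√(-291 - 291*I*√291)) = 81096/√(-291 - 291*I*√291)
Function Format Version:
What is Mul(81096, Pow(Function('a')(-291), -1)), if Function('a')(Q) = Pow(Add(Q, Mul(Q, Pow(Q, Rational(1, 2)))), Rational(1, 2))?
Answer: Mul(81096, Pow(Add(-291, Mul(-291, I, Pow(291, Rational(1, 2)))), Rational(-1, 2))) ≈ Add(789.04, Mul(836.65, I))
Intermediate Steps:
Function('a')(Q) = Pow(Add(Q, Pow(Q, Rational(3, 2))), Rational(1, 2))
Mul(81096, Pow(Function('a')(-291), -1)) = Mul(81096, Pow(Pow(Add(-291, Pow(-291, Rational(3, 2))), Rational(1, 2)), -1)) = Mul(81096, Pow(Pow(Add(-291, Mul(-291, I, Pow(291, Rational(1, 2)))), Rational(1, 2)), -1)) = Mul(81096, Pow(Add(-291, Mul(-291, I, Pow(291, Rational(1, 2)))), Rational(-1, 2)))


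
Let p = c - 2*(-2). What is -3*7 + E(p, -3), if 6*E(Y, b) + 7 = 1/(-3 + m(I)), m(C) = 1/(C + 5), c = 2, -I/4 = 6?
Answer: -7733/348 ≈ -22.221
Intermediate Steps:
I = -24 (I = -4*6 = -24)
p = 6 (p = 2 - 2*(-2) = 2 - 1*(-4) = 2 + 4 = 6)
m(C) = 1/(5 + C)
E(Y, b) = -425/348 (E(Y, b) = -7/6 + 1/(6*(-3 + 1/(5 - 24))) = -7/6 + 1/(6*(-3 + 1/(-19))) = -7/6 + 1/(6*(-3 - 1/19)) = -7/6 + 1/(6*(-58/19)) = -7/6 + (⅙)*(-19/58) = -7/6 - 19/348 = -425/348)
-3*7 + E(p, -3) = -3*7 - 425/348 = -21 - 425/348 = -7733/348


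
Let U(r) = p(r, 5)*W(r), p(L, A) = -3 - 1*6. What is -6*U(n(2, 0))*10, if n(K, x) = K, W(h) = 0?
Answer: 0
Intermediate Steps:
p(L, A) = -9 (p(L, A) = -3 - 6 = -9)
U(r) = 0 (U(r) = -9*0 = 0)
-6*U(n(2, 0))*10 = -6*0*10 = 0*10 = 0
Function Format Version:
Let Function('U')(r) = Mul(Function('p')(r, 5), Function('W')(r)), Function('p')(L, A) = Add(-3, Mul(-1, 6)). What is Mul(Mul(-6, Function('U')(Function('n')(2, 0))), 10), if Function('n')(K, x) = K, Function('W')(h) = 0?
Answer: 0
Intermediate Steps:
Function('p')(L, A) = -9 (Function('p')(L, A) = Add(-3, -6) = -9)
Function('U')(r) = 0 (Function('U')(r) = Mul(-9, 0) = 0)
Mul(Mul(-6, Function('U')(Function('n')(2, 0))), 10) = Mul(Mul(-6, 0), 10) = Mul(0, 10) = 0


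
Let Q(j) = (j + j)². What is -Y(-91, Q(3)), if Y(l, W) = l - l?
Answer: 0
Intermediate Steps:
Q(j) = 4*j² (Q(j) = (2*j)² = 4*j²)
Y(l, W) = 0
-Y(-91, Q(3)) = -1*0 = 0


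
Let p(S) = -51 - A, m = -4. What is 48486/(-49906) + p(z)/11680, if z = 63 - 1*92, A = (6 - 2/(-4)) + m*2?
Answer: -568786827/582902080 ≈ -0.97578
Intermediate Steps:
A = -3/2 (A = (6 - 2/(-4)) - 4*2 = (6 - 2*(-¼)) - 8 = (6 + ½) - 8 = 13/2 - 8 = -3/2 ≈ -1.5000)
z = -29 (z = 63 - 92 = -29)
p(S) = -99/2 (p(S) = -51 - 1*(-3/2) = -51 + 3/2 = -99/2)
48486/(-49906) + p(z)/11680 = 48486/(-49906) - 99/2/11680 = 48486*(-1/49906) - 99/2*1/11680 = -24243/24953 - 99/23360 = -568786827/582902080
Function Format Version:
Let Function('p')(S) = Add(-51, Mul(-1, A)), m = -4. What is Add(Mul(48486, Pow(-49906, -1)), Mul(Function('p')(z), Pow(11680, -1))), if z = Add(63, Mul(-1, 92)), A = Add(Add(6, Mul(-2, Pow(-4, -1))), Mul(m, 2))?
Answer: Rational(-568786827, 582902080) ≈ -0.97578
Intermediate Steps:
A = Rational(-3, 2) (A = Add(Add(6, Mul(-2, Pow(-4, -1))), Mul(-4, 2)) = Add(Add(6, Mul(-2, Rational(-1, 4))), -8) = Add(Add(6, Rational(1, 2)), -8) = Add(Rational(13, 2), -8) = Rational(-3, 2) ≈ -1.5000)
z = -29 (z = Add(63, -92) = -29)
Function('p')(S) = Rational(-99, 2) (Function('p')(S) = Add(-51, Mul(-1, Rational(-3, 2))) = Add(-51, Rational(3, 2)) = Rational(-99, 2))
Add(Mul(48486, Pow(-49906, -1)), Mul(Function('p')(z), Pow(11680, -1))) = Add(Mul(48486, Pow(-49906, -1)), Mul(Rational(-99, 2), Pow(11680, -1))) = Add(Mul(48486, Rational(-1, 49906)), Mul(Rational(-99, 2), Rational(1, 11680))) = Add(Rational(-24243, 24953), Rational(-99, 23360)) = Rational(-568786827, 582902080)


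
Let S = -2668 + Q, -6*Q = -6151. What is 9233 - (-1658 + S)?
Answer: 75203/6 ≈ 12534.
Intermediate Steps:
Q = 6151/6 (Q = -⅙*(-6151) = 6151/6 ≈ 1025.2)
S = -9857/6 (S = -2668 + 6151/6 = -9857/6 ≈ -1642.8)
9233 - (-1658 + S) = 9233 - (-1658 - 9857/6) = 9233 - 1*(-19805/6) = 9233 + 19805/6 = 75203/6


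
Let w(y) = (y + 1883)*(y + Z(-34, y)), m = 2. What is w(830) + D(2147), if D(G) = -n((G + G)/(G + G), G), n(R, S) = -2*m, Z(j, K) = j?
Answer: 2159552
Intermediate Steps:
w(y) = (-34 + y)*(1883 + y) (w(y) = (y + 1883)*(y - 34) = (1883 + y)*(-34 + y) = (-34 + y)*(1883 + y))
n(R, S) = -4 (n(R, S) = -2*2 = -4)
D(G) = 4 (D(G) = -1*(-4) = 4)
w(830) + D(2147) = (-64022 + 830² + 1849*830) + 4 = (-64022 + 688900 + 1534670) + 4 = 2159548 + 4 = 2159552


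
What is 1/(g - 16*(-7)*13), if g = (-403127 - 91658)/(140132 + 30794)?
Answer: 170926/248373471 ≈ 0.00068818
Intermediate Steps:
g = -494785/170926 ≈ -2.8947
1/(g - 16*(-7)*13) = 1/(-494785/170926 - 16*(-7)*13) = 1/(-494785/170926 + 112*13) = 1/(-494785/170926 + 1456) = 1/(248373471/170926) = 170926/248373471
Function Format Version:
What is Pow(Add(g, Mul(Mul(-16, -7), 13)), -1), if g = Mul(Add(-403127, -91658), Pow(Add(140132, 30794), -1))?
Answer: Rational(170926, 248373471) ≈ 0.00068818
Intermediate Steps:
g = Rational(-494785, 170926) (g = Mul(-494785, Pow(170926, -1)) = Mul(-494785, Rational(1, 170926)) = Rational(-494785, 170926) ≈ -2.8947)
Pow(Add(g, Mul(Mul(-16, -7), 13)), -1) = Pow(Add(Rational(-494785, 170926), Mul(Mul(-16, -7), 13)), -1) = Pow(Add(Rational(-494785, 170926), Mul(112, 13)), -1) = Pow(Add(Rational(-494785, 170926), 1456), -1) = Pow(Rational(248373471, 170926), -1) = Rational(170926, 248373471)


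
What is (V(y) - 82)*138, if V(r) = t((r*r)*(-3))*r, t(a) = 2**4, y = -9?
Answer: -31188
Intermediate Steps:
t(a) = 16
V(r) = 16*r
(V(y) - 82)*138 = (16*(-9) - 82)*138 = (-144 - 82)*138 = -226*138 = -31188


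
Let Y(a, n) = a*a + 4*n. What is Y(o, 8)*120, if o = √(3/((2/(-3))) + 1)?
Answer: 3420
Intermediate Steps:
o = I*√14/2 (o = √(3/((2*(-⅓))) + 1) = √(3/(-⅔) + 1) = √(3*(-3/2) + 1) = √(-9/2 + 1) = √(-7/2) = I*√14/2 ≈ 1.8708*I)
Y(a, n) = a² + 4*n
Y(o, 8)*120 = ((I*√14/2)² + 4*8)*120 = (-7/2 + 32)*120 = (57/2)*120 = 3420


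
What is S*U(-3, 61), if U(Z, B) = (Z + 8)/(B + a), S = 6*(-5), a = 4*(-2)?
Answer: -150/53 ≈ -2.8302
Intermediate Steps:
a = -8
S = -30
U(Z, B) = (8 + Z)/(-8 + B) (U(Z, B) = (Z + 8)/(B - 8) = (8 + Z)/(-8 + B))
S*U(-3, 61) = -30*(8 - 3)/(-8 + 61) = -30*5/53 = -150/53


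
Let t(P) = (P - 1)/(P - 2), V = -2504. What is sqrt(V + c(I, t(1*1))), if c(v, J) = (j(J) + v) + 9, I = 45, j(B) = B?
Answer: 35*I*sqrt(2) ≈ 49.497*I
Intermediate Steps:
t(P) = (-1 + P)/(-2 + P)
c(v, J) = 9 + J + v (c(v, J) = (J + v) + 9 = 9 + J + v)
sqrt(V + c(I, t(1*1))) = sqrt(-2504 + (9 + (-1 + 1*1)/(-2 + 1*1) + 45)) = sqrt(-2504 + (9 + (-1 + 1)/(-2 + 1) + 45)) = sqrt(-2504 + (9 + 0/(-1) + 45)) = sqrt(-2504 + (9 - 1*0 + 45)) = sqrt(-2504 + (9 + 0 + 45)) = sqrt(-2504 + 54) = sqrt(-2450) = 35*I*sqrt(2)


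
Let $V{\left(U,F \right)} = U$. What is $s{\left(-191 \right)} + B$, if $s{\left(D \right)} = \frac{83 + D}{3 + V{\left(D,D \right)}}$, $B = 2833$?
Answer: $\frac{133178}{47} \approx 2833.6$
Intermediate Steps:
$s{\left(D \right)} = \frac{83 + D}{3 + D}$
$s{\left(-191 \right)} + B = \frac{83 - 191}{3 - 191} + 2833 = \frac{1}{-188} \left(-108\right) + 2833 = \left(- \frac{1}{188}\right) \left(-108\right) + 2833 = \frac{27}{47} + 2833 = \frac{133178}{47}$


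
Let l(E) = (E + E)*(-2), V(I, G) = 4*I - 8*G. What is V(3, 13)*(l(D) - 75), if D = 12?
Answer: 11316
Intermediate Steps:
V(I, G) = -8*G + 4*I
l(E) = -4*E (l(E) = (2*E)*(-2) = -4*E)
V(3, 13)*(l(D) - 75) = (-8*13 + 4*3)*(-4*12 - 75) = (-104 + 12)*(-48 - 75) = -92*(-123) = 11316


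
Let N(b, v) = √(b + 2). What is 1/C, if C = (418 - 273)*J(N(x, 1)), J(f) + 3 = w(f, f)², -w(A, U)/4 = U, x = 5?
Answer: 1/15805 ≈ 6.3271e-5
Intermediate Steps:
w(A, U) = -4*U
N(b, v) = √(2 + b)
J(f) = -3 + 16*f² (J(f) = -3 + (-4*f)² = -3 + 16*f²)
C = 15805 (C = (418 - 273)*(-3 + 16*(√(2 + 5))²) = 145*(-3 + 16*(√7)²) = 145*(-3 + 16*7) = 145*(-3 + 112) = 145*109 = 15805)
1/C = 1/15805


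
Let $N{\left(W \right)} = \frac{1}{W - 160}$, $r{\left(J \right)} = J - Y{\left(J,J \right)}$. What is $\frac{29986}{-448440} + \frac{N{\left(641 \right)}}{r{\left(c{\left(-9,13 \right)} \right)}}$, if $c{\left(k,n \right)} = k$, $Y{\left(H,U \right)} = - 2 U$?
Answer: $- \frac{1756201}{26233740} \approx -0.066944$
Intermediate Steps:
$r{\left(J \right)} = 3 J$ ($r{\left(J \right)} = J - - 2 J = J + 2 J = 3 J$)
$N{\left(W \right)} = \frac{1}{-160 + W}$
$\frac{29986}{-448440} + \frac{N{\left(641 \right)}}{r{\left(c{\left(-9,13 \right)} \right)}} = \frac{29986}{-448440} + \frac{1}{\left(-160 + 641\right) 3 \left(-9\right)} = 29986 \left(- \frac{1}{448440}\right) + \frac{1}{481 \left(-27\right)} = - \frac{14993}{224220} + \frac{1}{481} \left(- \frac{1}{27}\right) = - \frac{14993}{224220} - \frac{1}{12987} = - \frac{1756201}{26233740}$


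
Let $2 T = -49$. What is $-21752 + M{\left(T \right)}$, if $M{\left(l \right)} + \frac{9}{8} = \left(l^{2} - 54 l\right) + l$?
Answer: $- \frac{158835}{8} \approx -19854.0$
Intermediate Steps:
$T = - \frac{49}{2}$ ($T = \frac{1}{2} \left(-49\right) = - \frac{49}{2} \approx -24.5$)
$M{\left(l \right)} = - \frac{9}{8} + l^{2} - 53 l$ ($M{\left(l \right)} = - \frac{9}{8} + \left(\left(l^{2} - 54 l\right) + l\right) = - \frac{9}{8} + \left(l^{2} - 53 l\right) = - \frac{9}{8} + l^{2} - 53 l$)
$-21752 + M{\left(T \right)} = -21752 - \left(- \frac{10379}{8} - \frac{2401}{4}\right) = -21752 + \left(- \frac{9}{8} + \frac{2401}{4} + \frac{2597}{2}\right) = -21752 + \frac{15181}{8} = - \frac{158835}{8}$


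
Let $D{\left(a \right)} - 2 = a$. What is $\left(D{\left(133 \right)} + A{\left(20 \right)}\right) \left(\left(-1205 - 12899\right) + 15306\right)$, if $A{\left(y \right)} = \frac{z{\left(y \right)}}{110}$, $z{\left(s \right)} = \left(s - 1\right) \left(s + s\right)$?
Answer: $\frac{1876322}{11} \approx 1.7057 \cdot 10^{5}$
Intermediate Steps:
$D{\left(a \right)} = 2 + a$
$z{\left(s \right)} = 2 s \left(-1 + s\right)$ ($z{\left(s \right)} = \left(-1 + s\right) 2 s = 2 s \left(-1 + s\right)$)
$A{\left(y \right)} = \frac{y \left(-1 + y\right)}{55}$ ($A{\left(y \right)} = \frac{2 y \left(-1 + y\right)}{110} = 2 y \left(-1 + y\right) \frac{1}{110} = \frac{y \left(-1 + y\right)}{55}$)
$\left(D{\left(133 \right)} + A{\left(20 \right)}\right) \left(\left(-1205 - 12899\right) + 15306\right) = \left(\left(2 + 133\right) + \frac{1}{55} \cdot 20 \left(-1 + 20\right)\right) \left(\left(-1205 - 12899\right) + 15306\right) = \left(135 + \frac{1}{55} \cdot 20 \cdot 19\right) \left(\left(-1205 - 12899\right) + 15306\right) = \left(135 + \frac{76}{11}\right) \left(-14104 + 15306\right) = \frac{1561}{11} \cdot 1202 = \frac{1876322}{11}$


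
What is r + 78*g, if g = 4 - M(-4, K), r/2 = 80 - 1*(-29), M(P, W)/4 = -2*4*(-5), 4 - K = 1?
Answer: -11950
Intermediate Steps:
K = 3 (K = 4 - 1*1 = 4 - 1 = 3)
M(P, W) = 160 (M(P, W) = 4*(-2*4*(-5)) = 4*(-8*(-5)) = 4*40 = 160)
r = 218 (r = 2*(80 - 1*(-29)) = 2*(80 + 29) = 2*109 = 218)
g = -156 (g = 4 - 1*160 = 4 - 160 = -156)
r + 78*g = 218 + 78*(-156) = 218 - 12168 = -11950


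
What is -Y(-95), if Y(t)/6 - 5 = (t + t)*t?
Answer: -108330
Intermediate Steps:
Y(t) = 30 + 12*t² (Y(t) = 30 + 6*((t + t)*t) = 30 + 6*((2*t)*t) = 30 + 6*(2*t²) = 30 + 12*t²)
-Y(-95) = -(30 + 12*(-95)²) = -(30 + 12*9025) = -(30 + 108300) = -1*108330 = -108330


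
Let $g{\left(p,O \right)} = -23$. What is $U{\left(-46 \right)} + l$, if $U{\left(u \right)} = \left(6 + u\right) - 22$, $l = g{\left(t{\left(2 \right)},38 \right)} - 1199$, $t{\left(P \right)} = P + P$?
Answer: $-1284$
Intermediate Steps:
$t{\left(P \right)} = 2 P$
$l = -1222$ ($l = -23 - 1199 = -1222$)
$U{\left(u \right)} = -16 + u$
$U{\left(-46 \right)} + l = \left(-16 - 46\right) - 1222 = -62 - 1222 = -1284$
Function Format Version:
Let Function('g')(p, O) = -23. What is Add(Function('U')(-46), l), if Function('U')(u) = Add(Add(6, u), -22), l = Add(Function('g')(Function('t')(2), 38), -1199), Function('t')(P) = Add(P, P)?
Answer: -1284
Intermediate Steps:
Function('t')(P) = Mul(2, P)
l = -1222 (l = Add(-23, -1199) = -1222)
Function('U')(u) = Add(-16, u)
Add(Function('U')(-46), l) = Add(Add(-16, -46), -1222) = Add(-62, -1222) = -1284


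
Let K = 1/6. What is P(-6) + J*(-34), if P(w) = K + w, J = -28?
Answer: 5677/6 ≈ 946.17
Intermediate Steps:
K = 1/6 ≈ 0.16667
P(w) = 1/6 + w
P(-6) + J*(-34) = (1/6 - 6) - 28*(-34) = -35/6 + 952 = 5677/6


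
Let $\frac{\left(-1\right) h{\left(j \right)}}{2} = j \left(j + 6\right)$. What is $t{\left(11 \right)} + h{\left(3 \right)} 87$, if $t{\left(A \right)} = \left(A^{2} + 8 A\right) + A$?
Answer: $-4478$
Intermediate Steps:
$t{\left(A \right)} = A^{2} + 9 A$
$h{\left(j \right)} = - 2 j \left(6 + j\right)$ ($h{\left(j \right)} = - 2 j \left(j + 6\right) = - 2 j \left(6 + j\right)$)
$t{\left(11 \right)} + h{\left(3 \right)} 87 = 11 \left(9 + 11\right) + \left(-2\right) 3 \left(6 + 3\right) 87 = 11 \cdot 20 + \left(-2\right) 3 \cdot 9 \cdot 87 = 220 - 4698 = -4478$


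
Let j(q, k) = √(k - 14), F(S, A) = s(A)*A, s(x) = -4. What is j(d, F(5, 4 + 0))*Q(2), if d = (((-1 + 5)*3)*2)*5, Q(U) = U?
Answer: 2*I*√30 ≈ 10.954*I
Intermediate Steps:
F(S, A) = -4*A
d = 120 (d = ((4*3)*2)*5 = (12*2)*5 = 24*5 = 120)
j(q, k) = √(-14 + k)
j(d, F(5, 4 + 0))*Q(2) = √(-14 - 4*(4 + 0))*2 = √(-14 - 4*4)*2 = √(-14 - 16)*2 = √(-30)*2 = (I*√30)*2 = 2*I*√30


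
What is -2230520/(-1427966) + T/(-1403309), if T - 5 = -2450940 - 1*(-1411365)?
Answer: 2307289702650/1001938769747 ≈ 2.3028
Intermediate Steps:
T = -1039570 (T = 5 + (-2450940 - 1*(-1411365)) = 5 + (-2450940 + 1411365) = 5 - 1039575 = -1039570)
-2230520/(-1427966) + T/(-1403309) = -2230520/(-1427966) - 1039570/(-1403309) = -2230520*(-1/1427966) - 1039570*(-1/1403309) = 1115260/713983 + 1039570/1403309 = 2307289702650/1001938769747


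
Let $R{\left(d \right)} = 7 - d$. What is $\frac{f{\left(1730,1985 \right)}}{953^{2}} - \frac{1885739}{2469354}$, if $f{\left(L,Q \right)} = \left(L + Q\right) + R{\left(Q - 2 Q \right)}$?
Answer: $- \frac{1698552528173}{2242689526986} \approx -0.75737$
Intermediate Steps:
$f{\left(L,Q \right)} = 7 + L + 2 Q$ ($f{\left(L,Q \right)} = \left(L + Q\right) - \left(-7 - Q\right) = \left(L + Q\right) + \left(7 + Q\right) = 7 + L + 2 Q$)
$\frac{f{\left(1730,1985 \right)}}{953^{2}} - \frac{1885739}{2469354} = \frac{7 + 1730 + 2 \cdot 1985}{953^{2}} - \frac{1885739}{2469354} = \frac{7 + 1730 + 3970}{908209} - \frac{1885739}{2469354} = 5707 \cdot \frac{1}{908209} - \frac{1885739}{2469354} = \frac{5707}{908209} - \frac{1885739}{2469354} = - \frac{1698552528173}{2242689526986}$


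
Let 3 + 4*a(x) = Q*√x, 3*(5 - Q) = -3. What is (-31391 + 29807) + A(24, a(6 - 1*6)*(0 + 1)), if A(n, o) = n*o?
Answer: -1602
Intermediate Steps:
Q = 6 (Q = 5 - ⅓*(-3) = 5 + 1 = 6)
a(x) = -¾ + 3*√x/2 (a(x) = -¾ + (6*√x)/4 = -¾ + 3*√x/2)
(-31391 + 29807) + A(24, a(6 - 1*6)*(0 + 1)) = (-31391 + 29807) + 24*((-¾ + 3*√(6 - 1*6)/2)*(0 + 1)) = -1584 + 24*((-¾ + 3*√(6 - 6)/2)*1) = -1584 + 24*((-¾ + 3*√0/2)*1) = -1584 + 24*((-¾ + (3/2)*0)*1) = -1584 + 24*((-¾ + 0)*1) = -1584 + 24*(-¾*1) = -1584 + 24*(-¾) = -1584 - 18 = -1602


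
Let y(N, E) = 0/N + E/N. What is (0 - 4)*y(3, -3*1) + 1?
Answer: 5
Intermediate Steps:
y(N, E) = E/N (y(N, E) = 0 + E/N = E/N)
(0 - 4)*y(3, -3*1) + 1 = (0 - 4)*(-3*1/3) + 1 = -(-12)/3 + 1 = -4*(-1) + 1 = 4 + 1 = 5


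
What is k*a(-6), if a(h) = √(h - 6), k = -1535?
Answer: -3070*I*√3 ≈ -5317.4*I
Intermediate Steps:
a(h) = √(-6 + h)
k*a(-6) = -1535*√(-6 - 6) = -3070*I*√3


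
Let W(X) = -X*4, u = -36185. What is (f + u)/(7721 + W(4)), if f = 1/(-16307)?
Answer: -590068796/125645435 ≈ -4.6963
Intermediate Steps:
f = -1/16307 ≈ -6.1323e-5
W(X) = -4*X
(f + u)/(7721 + W(4)) = (-1/16307 - 36185)/(7721 - 4*4) = -590068796/(16307*(7721 - 16)) = -590068796/16307/7705 = -590068796/16307*1/7705 = -590068796/125645435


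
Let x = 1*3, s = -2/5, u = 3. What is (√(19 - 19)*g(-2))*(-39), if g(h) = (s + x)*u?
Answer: 0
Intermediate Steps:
s = -⅖ (s = -2*⅕ = -⅖ ≈ -0.40000)
x = 3
g(h) = 39/5 (g(h) = (-⅖ + 3)*3 = (13/5)*3 = 39/5)
(√(19 - 19)*g(-2))*(-39) = (√(19 - 19)*(39/5))*(-39) = (√0*(39/5))*(-39) = (0*(39/5))*(-39) = 0*(-39) = 0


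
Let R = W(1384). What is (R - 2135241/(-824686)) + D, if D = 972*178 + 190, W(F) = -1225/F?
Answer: 98846642281269/570682712 ≈ 1.7321e+5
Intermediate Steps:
R = -1225/1384 ≈ -0.88512
D = 173206 (D = 173016 + 190 = 173206)
(R - 2135241/(-824686)) + D = (-1225/1384 - 2135241/(-824686)) + 173206 = (-1225/1384 - 2135241*(-1/824686)) + 173206 = (-1225/1384 + 2135241/824686) + 173206 = 972466597/570682712 + 173206 = 98846642281269/570682712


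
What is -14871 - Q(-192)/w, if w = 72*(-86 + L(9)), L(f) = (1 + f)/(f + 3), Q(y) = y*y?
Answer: -7596009/511 ≈ -14865.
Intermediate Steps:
Q(y) = y**2
L(f) = (1 + f)/(3 + f)
w = -6132 (w = 72*(-86 + (1 + 9)/(3 + 9)) = 72*(-86 + 10/12) = 72*(-86 + (1/12)*10) = 72*(-86 + 5/6) = 72*(-511/6) = -6132)
-14871 - Q(-192)/w = -14871 - (-192)**2/(-6132) = -14871 - 36864*(-1)/6132 = -14871 - 1*(-3072/511) = -14871 + 3072/511 = -7596009/511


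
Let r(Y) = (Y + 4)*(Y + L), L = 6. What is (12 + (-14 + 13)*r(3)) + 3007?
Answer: 2956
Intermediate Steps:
r(Y) = (4 + Y)*(6 + Y) (r(Y) = (Y + 4)*(Y + 6) = (4 + Y)*(6 + Y))
(12 + (-14 + 13)*r(3)) + 3007 = (12 + (-14 + 13)*(24 + 3² + 10*3)) + 3007 = (12 - (24 + 9 + 30)) + 3007 = (12 - 1*63) + 3007 = (12 - 63) + 3007 = -51 + 3007 = 2956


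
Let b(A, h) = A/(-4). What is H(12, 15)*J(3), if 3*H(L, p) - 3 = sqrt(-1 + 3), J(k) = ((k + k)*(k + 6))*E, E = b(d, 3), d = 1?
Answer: -27/2 - 9*sqrt(2)/2 ≈ -19.864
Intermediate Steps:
b(A, h) = -A/4 (b(A, h) = A*(-1/4) = -A/4)
E = -1/4 (E = -1/4*1 = -1/4 ≈ -0.25000)
J(k) = -k*(6 + k)/2 (J(k) = ((k + k)*(k + 6))*(-1/4) = ((2*k)*(6 + k))*(-1/4) = (2*k*(6 + k))*(-1/4) = -k*(6 + k)/2)
H(L, p) = 1 + sqrt(2)/3 (H(L, p) = 1 + sqrt(-1 + 3)/3 = 1 + sqrt(2)/3)
H(12, 15)*J(3) = (1 + sqrt(2)/3)*(-1/2*3*(6 + 3)) = (1 + sqrt(2)/3)*(-1/2*3*9) = (1 + sqrt(2)/3)*(-27/2) = -27/2 - 9*sqrt(2)/2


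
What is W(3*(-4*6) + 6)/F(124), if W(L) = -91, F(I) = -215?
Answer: 91/215 ≈ 0.42326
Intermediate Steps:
W(3*(-4*6) + 6)/F(124) = -91/(-215) = -91*(-1/215) = 91/215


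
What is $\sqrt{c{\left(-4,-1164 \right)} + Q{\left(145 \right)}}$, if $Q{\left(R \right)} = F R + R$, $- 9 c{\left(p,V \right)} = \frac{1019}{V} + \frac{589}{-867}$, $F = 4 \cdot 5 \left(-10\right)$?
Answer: $\frac{i \sqrt{2824634703703}}{9894} \approx 169.87 i$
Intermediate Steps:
$F = -200$ ($F = 20 \left(-10\right) = -200$)
$c{\left(p,V \right)} = \frac{589}{7803} - \frac{1019}{9 V}$ ($c{\left(p,V \right)} = - \frac{\frac{1019}{V} + \frac{589}{-867}}{9} = - \frac{\frac{1019}{V} + 589 \left(- \frac{1}{867}\right)}{9} = - \frac{\frac{1019}{V} - \frac{589}{867}}{9} = - \frac{- \frac{589}{867} + \frac{1019}{V}}{9} = \frac{589}{7803} - \frac{1019}{9 V}$)
$Q{\left(R \right)} = - 199 R$ ($Q{\left(R \right)} = - 200 R + R = - 199 R$)
$\sqrt{c{\left(-4,-1164 \right)} + Q{\left(145 \right)}} = \sqrt{\frac{-883473 + 589 \left(-1164\right)}{7803 \left(-1164\right)} - 28855} = \sqrt{\frac{1}{7803} \left(- \frac{1}{1164}\right) \left(-883473 - 685596\right) - 28855} = \sqrt{\frac{1}{7803} \left(- \frac{1}{1164}\right) \left(-1569069\right) - 28855} = \sqrt{\frac{174341}{1009188} - 28855} = \sqrt{- \frac{29119945399}{1009188}} = \frac{i \sqrt{2824634703703}}{9894}$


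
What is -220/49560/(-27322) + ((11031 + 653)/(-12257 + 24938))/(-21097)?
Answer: -262703237639/6037633403506404 ≈ -4.3511e-5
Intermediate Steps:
-220/49560/(-27322) + ((11031 + 653)/(-12257 + 24938))/(-21097) = -220*1/49560*(-1/27322) + (11684/12681)*(-1/21097) = -11/2478*(-1/27322) + (11684*(1/12681))*(-1/21097) = 11/67703916 + (11684/12681)*(-1/21097) = 11/67703916 - 11684/267531057 = -262703237639/6037633403506404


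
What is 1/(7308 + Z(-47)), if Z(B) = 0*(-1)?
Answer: 1/7308 ≈ 0.00013684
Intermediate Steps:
Z(B) = 0
1/(7308 + Z(-47)) = 1/(7308 + 0) = 1/7308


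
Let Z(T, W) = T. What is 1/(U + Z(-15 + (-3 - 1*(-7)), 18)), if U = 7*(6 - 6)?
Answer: -1/11 ≈ -0.090909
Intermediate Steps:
U = 0 (U = 7*0 = 0)
1/(U + Z(-15 + (-3 - 1*(-7)), 18)) = 1/(0 + (-15 + (-3 - 1*(-7)))) = 1/(0 + (-15 + (-3 + 7))) = 1/(0 + (-15 + 4)) = 1/(0 - 11) = 1/(-11) = -1/11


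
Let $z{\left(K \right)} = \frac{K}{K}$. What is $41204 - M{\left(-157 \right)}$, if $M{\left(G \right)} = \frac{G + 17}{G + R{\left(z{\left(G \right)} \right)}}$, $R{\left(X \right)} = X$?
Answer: $\frac{1606921}{39} \approx 41203.0$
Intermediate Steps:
$z{\left(K \right)} = 1$
$M{\left(G \right)} = \frac{17 + G}{1 + G}$ ($M{\left(G \right)} = \frac{G + 17}{G + 1} = \frac{17 + G}{1 + G}$)
$41204 - M{\left(-157 \right)} = 41204 - \frac{17 - 157}{1 - 157} = 41204 - \frac{1}{-156} \left(-140\right) = 41204 - \left(- \frac{1}{156}\right) \left(-140\right) = 41204 - \frac{35}{39} = \frac{1606921}{39}$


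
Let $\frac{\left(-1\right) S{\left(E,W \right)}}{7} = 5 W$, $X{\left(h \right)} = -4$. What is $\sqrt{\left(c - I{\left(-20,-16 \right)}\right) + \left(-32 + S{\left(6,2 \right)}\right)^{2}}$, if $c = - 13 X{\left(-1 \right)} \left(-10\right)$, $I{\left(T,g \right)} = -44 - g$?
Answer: $2 \sqrt{2478} \approx 99.559$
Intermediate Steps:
$c = -520$ ($c = \left(-13\right) \left(-4\right) \left(-10\right) = 52 \left(-10\right) = -520$)
$S{\left(E,W \right)} = - 35 W$ ($S{\left(E,W \right)} = - 7 \cdot 5 W = - 35 W$)
$\sqrt{\left(c - I{\left(-20,-16 \right)}\right) + \left(-32 + S{\left(6,2 \right)}\right)^{2}} = \sqrt{\left(-520 - \left(-44 - -16\right)\right) + \left(-32 - 70\right)^{2}} = \sqrt{\left(-520 - \left(-44 + 16\right)\right) + \left(-32 - 70\right)^{2}} = \sqrt{\left(-520 - -28\right) + \left(-102\right)^{2}} = \sqrt{\left(-520 + 28\right) + 10404} = \sqrt{-492 + 10404} = \sqrt{9912} = 2 \sqrt{2478}$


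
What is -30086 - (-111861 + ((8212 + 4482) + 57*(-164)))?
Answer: 78429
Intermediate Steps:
-30086 - (-111861 + ((8212 + 4482) + 57*(-164))) = -30086 - (-111861 + (12694 - 9348)) = -30086 - (-111861 + 3346) = -30086 - 1*(-108515) = -30086 + 108515 = 78429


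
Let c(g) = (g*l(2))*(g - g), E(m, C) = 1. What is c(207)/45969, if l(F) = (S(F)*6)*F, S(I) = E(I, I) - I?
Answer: 0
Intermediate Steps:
S(I) = 1 - I
l(F) = F*(6 - 6*F) (l(F) = ((1 - F)*6)*F = (6 - 6*F)*F = F*(6 - 6*F))
c(g) = 0 (c(g) = (g*(6*2*(1 - 1*2)))*(g - g) = (g*(6*2*(1 - 2)))*0 = (g*(6*2*(-1)))*0 = (g*(-12))*0 = -12*g*0 = 0)
c(207)/45969 = 0/45969 = 0*(1/45969) = 0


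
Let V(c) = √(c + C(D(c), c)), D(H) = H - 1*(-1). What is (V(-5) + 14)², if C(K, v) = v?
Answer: (14 + I*√10)² ≈ 186.0 + 88.544*I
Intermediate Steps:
D(H) = 1 + H (D(H) = H + 1 = 1 + H)
V(c) = √2*√c (V(c) = √(c + c) = √(2*c) = √2*√c)
(V(-5) + 14)² = (√2*√(-5) + 14)² = (√2*(I*√5) + 14)² = (I*√10 + 14)² = (14 + I*√10)²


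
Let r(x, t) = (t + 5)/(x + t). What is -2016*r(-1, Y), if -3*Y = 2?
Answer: 26208/5 ≈ 5241.6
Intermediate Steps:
Y = -⅔ (Y = -⅓*2 = -⅔ ≈ -0.66667)
r(x, t) = (5 + t)/(t + x)
-2016*r(-1, Y) = -2016*(5 - ⅔)/(-⅔ - 1) = -2016*13/((-5/3)*3) = -(-6048)*13/(5*3) = -2016*(-13/5) = 26208/5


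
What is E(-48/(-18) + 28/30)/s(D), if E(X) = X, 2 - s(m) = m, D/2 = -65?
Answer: 3/110 ≈ 0.027273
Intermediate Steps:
D = -130 (D = 2*(-65) = -130)
s(m) = 2 - m
E(-48/(-18) + 28/30)/s(D) = (-48/(-18) + 28/30)/(2 - 1*(-130)) = (-48*(-1/18) + 28*(1/30))/(2 + 130) = (8/3 + 14/15)/132 = (18/5)*(1/132) = 3/110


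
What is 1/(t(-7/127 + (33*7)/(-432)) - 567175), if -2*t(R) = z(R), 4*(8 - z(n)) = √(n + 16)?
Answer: -663844451328/376518632059481891 - 96*√35791267/376518632059481891 ≈ -1.7631e-6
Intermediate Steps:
z(n) = 8 - √(16 + n)/4 (z(n) = 8 - √(n + 16)/4 = 8 - √(16 + n)/4)
t(R) = -4 + √(16 + R)/8 (t(R) = -(8 - √(16 + R)/4)/2 = -4 + √(16 + R)/8)
1/(t(-7/127 + (33*7)/(-432)) - 567175) = 1/((-4 + √(16 + (-7/127 + (33*7)/(-432)))/8) - 567175) = 1/((-4 + √(16 + (-7*1/127 + 231*(-1/432)))/8) - 567175) = 1/((-4 + √(16 + (-7/127 - 77/144))/8) - 567175) = 1/((-4 + √(16 - 10787/18288)/8) - 567175) = 1/((-4 + √(281821/18288)/8) - 567175) = 1/((-4 + (√35791267/1524)/8) - 567175) = 1/((-4 + √35791267/12192) - 567175) = 1/(-567179 + √35791267/12192)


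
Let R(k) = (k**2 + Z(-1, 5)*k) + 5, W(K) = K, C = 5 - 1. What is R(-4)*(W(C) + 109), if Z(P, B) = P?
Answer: 2825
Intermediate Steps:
C = 4
R(k) = 5 + k**2 - k (R(k) = (k**2 - k) + 5 = 5 + k**2 - k)
R(-4)*(W(C) + 109) = (5 + (-4)**2 - 1*(-4))*(4 + 109) = (5 + 16 + 4)*113 = 25*113 = 2825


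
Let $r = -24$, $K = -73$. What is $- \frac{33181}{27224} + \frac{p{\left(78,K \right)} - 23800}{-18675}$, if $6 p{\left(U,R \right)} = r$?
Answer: $\frac{341987}{6125400} \approx 0.055831$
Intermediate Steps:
$p{\left(U,R \right)} = -4$ ($p{\left(U,R \right)} = \frac{1}{6} \left(-24\right) = -4$)
$- \frac{33181}{27224} + \frac{p{\left(78,K \right)} - 23800}{-18675} = - \frac{33181}{27224} + \frac{-4 - 23800}{-18675} = \left(-33181\right) \frac{1}{27224} - - \frac{23804}{18675} = - \frac{33181}{27224} + \frac{23804}{18675} = \frac{341987}{6125400}$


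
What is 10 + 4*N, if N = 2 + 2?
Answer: 26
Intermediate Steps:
N = 4
10 + 4*N = 10 + 4*4 = 10 + 16 = 26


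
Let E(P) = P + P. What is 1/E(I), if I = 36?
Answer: 1/72 ≈ 0.013889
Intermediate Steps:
E(P) = 2*P
1/E(I) = 1/(2*36) = 1/72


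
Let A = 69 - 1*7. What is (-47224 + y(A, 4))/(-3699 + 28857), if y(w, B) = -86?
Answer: -7885/4193 ≈ -1.8805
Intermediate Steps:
A = 62 (A = 69 - 7 = 62)
(-47224 + y(A, 4))/(-3699 + 28857) = (-47224 - 86)/(-3699 + 28857) = -47310/25158 = -47310*1/25158 = -7885/4193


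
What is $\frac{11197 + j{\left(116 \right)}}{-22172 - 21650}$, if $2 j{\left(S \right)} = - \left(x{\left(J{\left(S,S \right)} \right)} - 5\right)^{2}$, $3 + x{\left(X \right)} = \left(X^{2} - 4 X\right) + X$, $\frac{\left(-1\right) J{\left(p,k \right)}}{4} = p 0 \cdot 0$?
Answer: $- \frac{11165}{43822} \approx -0.25478$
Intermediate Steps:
$J{\left(p,k \right)} = 0$ ($J{\left(p,k \right)} = - 4 p 0 \cdot 0 = - 4 \cdot 0 \cdot 0 = \left(-4\right) 0 = 0$)
$x{\left(X \right)} = -3 + X^{2} - 3 X$ ($x{\left(X \right)} = -3 + \left(\left(X^{2} - 4 X\right) + X\right) = -3 + \left(X^{2} - 3 X\right) = -3 + X^{2} - 3 X$)
$j{\left(S \right)} = -32$ ($j{\left(S \right)} = \frac{\left(-1\right) \left(\left(-3 + 0^{2} - 0\right) - 5\right)^{2}}{2} = \frac{\left(-1\right) \left(\left(-3 + 0 + 0\right) - 5\right)^{2}}{2} = \frac{\left(-1\right) \left(-3 - 5\right)^{2}}{2} = \frac{\left(-1\right) \left(-8\right)^{2}}{2} = \frac{\left(-1\right) 64}{2} = \frac{1}{2} \left(-64\right) = -32$)
$\frac{11197 + j{\left(116 \right)}}{-22172 - 21650} = \frac{11197 - 32}{-22172 - 21650} = \frac{11165}{-43822} = 11165 \left(- \frac{1}{43822}\right) = - \frac{11165}{43822}$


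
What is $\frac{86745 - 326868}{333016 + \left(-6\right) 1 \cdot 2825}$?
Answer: $- \frac{240123}{316066} \approx -0.75972$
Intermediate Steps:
$\frac{86745 - 326868}{333016 + \left(-6\right) 1 \cdot 2825} = - \frac{240123}{333016 - 16950} = - \frac{240123}{316066}$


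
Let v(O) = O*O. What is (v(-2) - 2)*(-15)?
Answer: -30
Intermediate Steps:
v(O) = O²
(v(-2) - 2)*(-15) = ((-2)² - 2)*(-15) = (4 - 2)*(-15) = 2*(-15) = -30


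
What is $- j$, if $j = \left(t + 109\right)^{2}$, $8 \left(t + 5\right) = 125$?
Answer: $- \frac{915849}{64} \approx -14310.0$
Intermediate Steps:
$t = \frac{85}{8}$ ($t = -5 + \frac{1}{8} \cdot 125 = -5 + \frac{125}{8} = \frac{85}{8} \approx 10.625$)
$j = \frac{915849}{64}$ ($j = \left(\frac{85}{8} + 109\right)^{2} = \left(\frac{957}{8}\right)^{2} = \frac{915849}{64} \approx 14310.0$)
$- j = \left(-1\right) \frac{915849}{64} = - \frac{915849}{64}$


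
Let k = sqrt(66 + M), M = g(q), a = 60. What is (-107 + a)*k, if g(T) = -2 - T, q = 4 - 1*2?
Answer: -47*sqrt(62) ≈ -370.08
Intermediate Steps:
q = 2 (q = 4 - 2 = 2)
M = -4 (M = -2 - 1*2 = -2 - 2 = -4)
k = sqrt(62) (k = sqrt(66 - 4) = sqrt(62) ≈ 7.8740)
(-107 + a)*k = (-107 + 60)*sqrt(62) = -47*sqrt(62)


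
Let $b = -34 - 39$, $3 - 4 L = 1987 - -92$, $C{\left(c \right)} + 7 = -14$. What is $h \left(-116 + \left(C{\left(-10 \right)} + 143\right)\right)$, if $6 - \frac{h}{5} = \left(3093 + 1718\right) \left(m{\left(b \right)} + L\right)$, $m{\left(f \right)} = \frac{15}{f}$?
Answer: $\frac{5470408800}{73} \approx 7.4937 \cdot 10^{7}$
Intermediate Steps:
$C{\left(c \right)} = -21$ ($C{\left(c \right)} = -7 - 14 = -21$)
$L = -519$ ($L = \frac{3}{4} - \frac{1987 - -92}{4} = \frac{3}{4} - \frac{1987 + 92}{4} = \frac{3}{4} - \frac{2079}{4} = -519$)
$b = -73$ ($b = -34 - 39 = -73$)
$h = \frac{911734800}{73}$ ($h = 30 - 5 \left(3093 + 1718\right) \left(\frac{15}{-73} - 519\right) = 30 - 5 \cdot 4811 \left(15 \left(- \frac{1}{73}\right) - 519\right) = 30 - 5 \cdot 4811 \left(- \frac{15}{73} - 519\right) = 30 - 5 \cdot 4811 \left(- \frac{37902}{73}\right) = 30 - - \frac{911732610}{73} = 30 + \frac{911732610}{73} = \frac{911734800}{73} \approx 1.249 \cdot 10^{7}$)
$h \left(-116 + \left(C{\left(-10 \right)} + 143\right)\right) = \frac{911734800 \left(-116 + \left(-21 + 143\right)\right)}{73} = \frac{911734800 \left(-116 + 122\right)}{73} = \frac{911734800}{73} \cdot 6 = \frac{5470408800}{73}$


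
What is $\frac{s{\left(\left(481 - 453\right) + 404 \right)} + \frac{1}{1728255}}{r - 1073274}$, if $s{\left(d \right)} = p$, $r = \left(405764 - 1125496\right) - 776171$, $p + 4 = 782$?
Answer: $- \frac{1344582391}{4440192996135} \approx -0.00030282$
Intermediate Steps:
$p = 778$ ($p = -4 + 782 = 778$)
$r = -1495903$ ($r = -719732 - 776171 = -1495903$)
$s{\left(d \right)} = 778$
$\frac{s{\left(\left(481 - 453\right) + 404 \right)} + \frac{1}{1728255}}{r - 1073274} = \frac{778 + \frac{1}{1728255}}{-1495903 - 1073274} = \frac{778 + \frac{1}{1728255}}{-2569177} = \frac{1344582391}{1728255} \left(- \frac{1}{2569177}\right) = - \frac{1344582391}{4440192996135}$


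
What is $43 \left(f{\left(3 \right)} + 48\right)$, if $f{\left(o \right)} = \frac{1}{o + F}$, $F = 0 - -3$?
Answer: $\frac{12427}{6} \approx 2071.2$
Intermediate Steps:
$F = 3$ ($F = 0 + 3 = 3$)
$f{\left(o \right)} = \frac{1}{3 + o}$ ($f{\left(o \right)} = \frac{1}{o + 3} = \frac{1}{3 + o}$)
$43 \left(f{\left(3 \right)} + 48\right) = 43 \left(\frac{1}{3 + 3} + 48\right) = 43 \left(\frac{1}{6} + 48\right) = 43 \cdot \frac{289}{6} = \frac{12427}{6}$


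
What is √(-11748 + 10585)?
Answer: I*√1163 ≈ 34.103*I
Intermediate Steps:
√(-11748 + 10585) = √(-1163) = I*√1163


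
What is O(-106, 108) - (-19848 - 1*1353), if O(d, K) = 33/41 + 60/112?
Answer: 24340287/1148 ≈ 21202.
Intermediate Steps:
O(d, K) = 1539/1148 (O(d, K) = 33*(1/41) + 60*(1/112) = 33/41 + 15/28 = 1539/1148)
O(-106, 108) - (-19848 - 1*1353) = 1539/1148 - (-19848 - 1*1353) = 1539/1148 - (-19848 - 1353) = 1539/1148 - 1*(-21201) = 1539/1148 + 21201 = 24340287/1148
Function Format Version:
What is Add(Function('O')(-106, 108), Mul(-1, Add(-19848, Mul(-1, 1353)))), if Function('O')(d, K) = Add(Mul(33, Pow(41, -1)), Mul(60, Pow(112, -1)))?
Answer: Rational(24340287, 1148) ≈ 21202.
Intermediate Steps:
Function('O')(d, K) = Rational(1539, 1148) (Function('O')(d, K) = Add(Mul(33, Rational(1, 41)), Mul(60, Rational(1, 112))) = Add(Rational(33, 41), Rational(15, 28)) = Rational(1539, 1148))
Add(Function('O')(-106, 108), Mul(-1, Add(-19848, Mul(-1, 1353)))) = Add(Rational(1539, 1148), Mul(-1, Add(-19848, Mul(-1, 1353)))) = Add(Rational(1539, 1148), Mul(-1, Add(-19848, -1353))) = Add(Rational(1539, 1148), Mul(-1, -21201)) = Add(Rational(1539, 1148), 21201) = Rational(24340287, 1148)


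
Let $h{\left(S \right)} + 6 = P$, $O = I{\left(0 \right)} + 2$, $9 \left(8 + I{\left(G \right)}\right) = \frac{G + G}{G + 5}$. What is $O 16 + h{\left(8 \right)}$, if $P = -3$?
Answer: $-105$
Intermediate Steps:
$I{\left(G \right)} = -8 + \frac{2 G}{9 \left(5 + G\right)}$ ($I{\left(G \right)} = -8 + \frac{\left(G + G\right) \frac{1}{G + 5}}{9} = -8 + \frac{2 G \frac{1}{5 + G}}{9} = -8 + \frac{2 G}{9 \left(5 + G\right)}$)
$O = -6$ ($O = \frac{10 \left(-36 - 0\right)}{9 \left(5 + 0\right)} + 2 = \frac{10 \left(-36 + 0\right)}{9 \cdot 5} + 2 = \frac{10}{9} \cdot \frac{1}{5} \left(-36\right) + 2 = -8 + 2 = -6$)
$h{\left(S \right)} = -9$ ($h{\left(S \right)} = -6 - 3 = -9$)
$O 16 + h{\left(8 \right)} = \left(-6\right) 16 - 9 = -96 - 9 = -105$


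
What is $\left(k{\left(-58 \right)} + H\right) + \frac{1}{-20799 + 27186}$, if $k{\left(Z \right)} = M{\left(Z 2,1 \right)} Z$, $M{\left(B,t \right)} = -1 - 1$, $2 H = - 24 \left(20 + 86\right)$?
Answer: $- \frac{7383371}{6387} \approx -1156.0$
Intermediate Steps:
$H = -1272$ ($H = \frac{\left(-24\right) \left(20 + 86\right)}{2} = \frac{\left(-24\right) 106}{2} = \frac{1}{2} \left(-2544\right) = -1272$)
$M{\left(B,t \right)} = -2$
$k{\left(Z \right)} = - 2 Z$
$\left(k{\left(-58 \right)} + H\right) + \frac{1}{-20799 + 27186} = \left(\left(-2\right) \left(-58\right) - 1272\right) + \frac{1}{-20799 + 27186} = \left(116 - 1272\right) + \frac{1}{6387} = -1156 + \frac{1}{6387} = - \frac{7383371}{6387}$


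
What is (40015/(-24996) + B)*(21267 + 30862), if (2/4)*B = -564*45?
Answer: -66143202669775/24996 ≈ -2.6462e+9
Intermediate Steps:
B = -50760 (B = 2*(-564*45) = 2*(-1*25380) = 2*(-25380) = -50760)
(40015/(-24996) + B)*(21267 + 30862) = (40015/(-24996) - 50760)*(21267 + 30862) = (40015*(-1/24996) - 50760)*52129 = (-40015/24996 - 50760)*52129 = -1268836975/24996*52129 = -66143202669775/24996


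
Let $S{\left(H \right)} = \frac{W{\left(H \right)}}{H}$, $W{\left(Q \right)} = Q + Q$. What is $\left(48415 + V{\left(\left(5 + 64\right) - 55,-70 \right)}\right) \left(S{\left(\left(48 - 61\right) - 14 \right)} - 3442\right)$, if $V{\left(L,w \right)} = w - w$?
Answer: $-166547600$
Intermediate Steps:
$W{\left(Q \right)} = 2 Q$
$V{\left(L,w \right)} = 0$
$S{\left(H \right)} = 2$ ($S{\left(H \right)} = \frac{2 H}{H} = 2$)
$\left(48415 + V{\left(\left(5 + 64\right) - 55,-70 \right)}\right) \left(S{\left(\left(48 - 61\right) - 14 \right)} - 3442\right) = \left(48415 + 0\right) \left(2 - 3442\right) = 48415 \left(-3440\right) = -166547600$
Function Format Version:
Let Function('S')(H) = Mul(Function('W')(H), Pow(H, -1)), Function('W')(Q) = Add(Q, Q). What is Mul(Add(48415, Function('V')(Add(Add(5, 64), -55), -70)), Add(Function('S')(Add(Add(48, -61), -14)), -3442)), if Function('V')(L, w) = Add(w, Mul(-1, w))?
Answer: -166547600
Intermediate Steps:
Function('W')(Q) = Mul(2, Q)
Function('V')(L, w) = 0
Function('S')(H) = 2 (Function('S')(H) = Mul(Mul(2, H), Pow(H, -1)) = 2)
Mul(Add(48415, Function('V')(Add(Add(5, 64), -55), -70)), Add(Function('S')(Add(Add(48, -61), -14)), -3442)) = Mul(Add(48415, 0), Add(2, -3442)) = Mul(48415, -3440) = -166547600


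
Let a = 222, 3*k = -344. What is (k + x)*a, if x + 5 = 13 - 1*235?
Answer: -75850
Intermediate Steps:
k = -344/3 (k = (⅓)*(-344) = -344/3 ≈ -114.67)
x = -227 (x = -5 + (13 - 1*235) = -5 + (13 - 235) = -5 - 222 = -227)
(k + x)*a = (-344/3 - 227)*222 = -1025/3*222 = -75850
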